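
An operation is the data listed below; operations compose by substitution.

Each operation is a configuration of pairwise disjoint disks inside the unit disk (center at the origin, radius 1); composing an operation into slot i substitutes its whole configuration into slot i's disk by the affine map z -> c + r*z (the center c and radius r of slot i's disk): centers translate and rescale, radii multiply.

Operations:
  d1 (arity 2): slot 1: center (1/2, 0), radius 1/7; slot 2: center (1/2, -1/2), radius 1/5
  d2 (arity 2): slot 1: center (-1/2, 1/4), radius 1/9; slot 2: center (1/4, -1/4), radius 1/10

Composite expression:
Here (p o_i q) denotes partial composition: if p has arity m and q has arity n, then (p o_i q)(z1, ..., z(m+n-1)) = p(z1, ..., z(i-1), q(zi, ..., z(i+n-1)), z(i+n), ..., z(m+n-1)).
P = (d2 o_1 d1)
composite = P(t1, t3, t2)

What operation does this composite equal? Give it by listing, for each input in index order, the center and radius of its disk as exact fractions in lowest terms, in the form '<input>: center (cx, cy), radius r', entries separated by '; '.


t1: center (-4/9, 1/4), radius 1/63; t2: center (1/4, -1/4), radius 1/10; t3: center (-4/9, 7/36), radius 1/45

Affine substitution under d2: radii multiply and t-centers shift.
for t1, the 2-step affine chain lands on center (-4/9, 1/4), radius 1/63
for t3, the 2-step affine chain lands on center (-4/9, 7/36), radius 1/45
for t2, the 1-step affine chain lands on center (1/4, -1/4), radius 1/10


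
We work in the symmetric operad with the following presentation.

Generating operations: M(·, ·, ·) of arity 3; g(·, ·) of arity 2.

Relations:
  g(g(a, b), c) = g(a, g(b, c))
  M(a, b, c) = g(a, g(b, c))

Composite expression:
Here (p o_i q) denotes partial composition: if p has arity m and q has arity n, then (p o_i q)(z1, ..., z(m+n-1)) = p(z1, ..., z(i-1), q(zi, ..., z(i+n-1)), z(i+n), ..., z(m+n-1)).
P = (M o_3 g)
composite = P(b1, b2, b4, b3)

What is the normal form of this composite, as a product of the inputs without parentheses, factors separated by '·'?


b1 · b2 · b4 · b3

Key point: M is associative — brackets drop, the b-order remains.
g(b4, b3) linearizes to b4 · b3
M(b1, b2, g(b4, b3)) linearizes to b1 · b2 · b4 · b3


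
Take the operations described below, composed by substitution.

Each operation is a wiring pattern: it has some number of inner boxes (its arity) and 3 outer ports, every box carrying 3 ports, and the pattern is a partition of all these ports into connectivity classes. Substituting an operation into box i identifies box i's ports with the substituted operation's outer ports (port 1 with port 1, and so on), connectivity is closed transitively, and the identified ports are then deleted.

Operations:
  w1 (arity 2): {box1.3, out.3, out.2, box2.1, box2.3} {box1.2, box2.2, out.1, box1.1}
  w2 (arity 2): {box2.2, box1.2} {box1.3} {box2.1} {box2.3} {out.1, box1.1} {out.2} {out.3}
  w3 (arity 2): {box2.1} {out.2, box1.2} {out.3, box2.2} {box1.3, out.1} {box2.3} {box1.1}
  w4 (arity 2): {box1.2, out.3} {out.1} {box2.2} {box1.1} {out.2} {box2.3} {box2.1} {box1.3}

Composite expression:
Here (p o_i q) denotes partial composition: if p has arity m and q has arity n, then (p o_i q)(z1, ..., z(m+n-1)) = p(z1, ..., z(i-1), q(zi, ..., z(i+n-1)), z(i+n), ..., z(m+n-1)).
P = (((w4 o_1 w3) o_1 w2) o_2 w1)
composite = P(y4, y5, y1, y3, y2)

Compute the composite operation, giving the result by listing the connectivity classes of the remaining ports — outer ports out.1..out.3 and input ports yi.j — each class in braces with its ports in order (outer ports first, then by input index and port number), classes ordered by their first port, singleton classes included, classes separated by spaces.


Treat the ports identified at w4 as solder joints: merge, then drop.
composing w1 on (y5, y1), with out.j its own outer ports: {out.1, y1.2, y5.1, y5.2} {out.2, out.3, y1.1, y1.3, y5.3}
composing w2 on (y4, y5, y1), with out.j its own outer ports: {out.1, y4.1} {out.2} {out.3} {y1.1, y1.3, y4.2, y5.3} {y1.2, y5.1, y5.2} {y4.3}
composing w3 on (y4, y5, y1, y3), with out.j its own outer ports: {out.1} {out.2} {out.3, y3.2} {y1.1, y1.3, y4.2, y5.3} {y1.2, y5.1, y5.2} {y3.1} {y3.3} {y4.1} {y4.3}
composing w4 on (y4, y5, y1, y3, y2), with out.j its own outer ports: {out.1} {out.2} {out.3} {y1.1, y1.3, y4.2, y5.3} {y1.2, y5.1, y5.2} {y2.1} {y2.2} {y2.3} {y3.1} {y3.2} {y3.3} {y4.1} {y4.3}

{out.1} {out.2} {out.3} {y1.1, y1.3, y4.2, y5.3} {y1.2, y5.1, y5.2} {y2.1} {y2.2} {y2.3} {y3.1} {y3.2} {y3.3} {y4.1} {y4.3}


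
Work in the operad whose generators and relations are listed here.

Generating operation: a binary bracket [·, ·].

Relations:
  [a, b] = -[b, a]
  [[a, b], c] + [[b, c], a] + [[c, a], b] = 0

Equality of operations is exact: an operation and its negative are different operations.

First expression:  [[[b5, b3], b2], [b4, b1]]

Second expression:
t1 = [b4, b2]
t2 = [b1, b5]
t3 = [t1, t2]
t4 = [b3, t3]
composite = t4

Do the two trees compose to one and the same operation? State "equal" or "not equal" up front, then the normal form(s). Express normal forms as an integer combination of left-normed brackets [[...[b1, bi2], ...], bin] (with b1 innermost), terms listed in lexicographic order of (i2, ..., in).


Reducing the first expression gives [[[[b1, b4], b2], b3], b5] - [[[[b1, b4], b2], b5], b3] - [[[[b1, b4], b3], b5], b2] + [[[[b1, b4], b5], b3], b2]
Reducing the second expression gives -[[[[b1, b5], b2], b4], b3] + [[[[b1, b5], b4], b2], b3]
They disagree, so not equal.

not equal — first [[[[b1, b4], b2], b3], b5] - [[[[b1, b4], b2], b5], b3] - [[[[b1, b4], b3], b5], b2] + [[[[b1, b4], b5], b3], b2], second -[[[[b1, b5], b2], b4], b3] + [[[[b1, b5], b4], b2], b3]


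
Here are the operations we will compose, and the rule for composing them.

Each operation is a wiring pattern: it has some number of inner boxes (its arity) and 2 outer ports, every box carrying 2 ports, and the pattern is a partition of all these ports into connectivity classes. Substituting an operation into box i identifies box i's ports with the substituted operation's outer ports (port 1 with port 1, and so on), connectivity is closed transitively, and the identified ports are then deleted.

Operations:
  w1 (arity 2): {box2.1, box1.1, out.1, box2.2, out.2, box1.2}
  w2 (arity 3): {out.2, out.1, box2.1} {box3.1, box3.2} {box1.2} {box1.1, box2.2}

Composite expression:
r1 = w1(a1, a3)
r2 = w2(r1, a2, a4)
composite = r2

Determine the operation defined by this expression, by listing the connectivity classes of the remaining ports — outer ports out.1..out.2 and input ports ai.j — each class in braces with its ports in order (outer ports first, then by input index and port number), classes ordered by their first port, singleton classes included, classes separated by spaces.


{out.1, out.2, a2.1} {a1.1, a1.2, a2.2, a3.1, a3.2} {a4.1, a4.2}

Substituting into w2 glues patterns; closure does the rest.
w1 over (a1, a3) gives {out.1, out.2, a1.1, a1.2, a3.1, a3.2}, out.j being that stage's outer ports
w2 over (a1, a3, a2, a4) gives {out.1, out.2, a2.1} {a1.1, a1.2, a2.2, a3.1, a3.2} {a4.1, a4.2}, out.j being that stage's outer ports


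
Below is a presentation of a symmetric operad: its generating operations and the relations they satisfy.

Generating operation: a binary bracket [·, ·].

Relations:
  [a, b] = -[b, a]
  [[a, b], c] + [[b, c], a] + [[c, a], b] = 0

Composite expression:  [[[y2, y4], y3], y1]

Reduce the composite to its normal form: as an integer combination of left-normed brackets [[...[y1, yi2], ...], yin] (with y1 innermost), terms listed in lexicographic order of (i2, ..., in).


Left-normed coefficients sit on the y1-initial expansion words.
Composite bracket: [[[y2, y4], y3], y1]
Under [a, b] = ab - ba we get 8 signed associative words (2^3 = 8).
The y1-initial words carry the normal form:
  sign of y1y2y4y3 is -1, so it contributes -[[[y1, y2], y4], y3]
  sign of y1y3y2y4 is +1, so it contributes +[[[y1, y3], y2], y4]
  sign of y1y3y4y2 is -1, so it contributes -[[[y1, y3], y4], y2]
  sign of y1y4y2y3 is +1, so it contributes +[[[y1, y4], y2], y3]

-[[[y1, y2], y4], y3] + [[[y1, y3], y2], y4] - [[[y1, y3], y4], y2] + [[[y1, y4], y2], y3]


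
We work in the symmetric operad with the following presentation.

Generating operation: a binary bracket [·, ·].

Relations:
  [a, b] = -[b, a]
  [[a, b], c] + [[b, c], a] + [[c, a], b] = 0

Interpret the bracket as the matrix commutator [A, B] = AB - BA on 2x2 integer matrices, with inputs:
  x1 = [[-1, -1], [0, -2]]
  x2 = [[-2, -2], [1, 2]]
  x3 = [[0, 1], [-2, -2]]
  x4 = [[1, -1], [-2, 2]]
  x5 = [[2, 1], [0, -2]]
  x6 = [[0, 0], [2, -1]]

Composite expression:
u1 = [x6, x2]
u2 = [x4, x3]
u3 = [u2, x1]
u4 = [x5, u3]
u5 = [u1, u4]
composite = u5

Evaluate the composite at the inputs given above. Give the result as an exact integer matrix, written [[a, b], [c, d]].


[[-264, -216], [-84, 264]]


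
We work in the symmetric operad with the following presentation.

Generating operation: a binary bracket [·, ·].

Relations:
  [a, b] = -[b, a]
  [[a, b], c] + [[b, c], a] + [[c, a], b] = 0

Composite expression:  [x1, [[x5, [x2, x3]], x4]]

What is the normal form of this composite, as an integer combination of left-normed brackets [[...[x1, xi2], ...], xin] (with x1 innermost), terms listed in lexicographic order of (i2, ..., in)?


A multilinear Lie element is pinned by x1-initial words (x1 innermost).
Composite bracket: [x1, [[x5, [x2, x3]], x4]]
Each bracket splits as ab - ba, giving 16 signed words (2^4 = 16).
Collect the words opening with x1:
  x1x2x3x5x4 appears with sign -1, giving the term -[[[[x1, x2], x3], x5], x4]
  x1x3x2x5x4 appears with sign +1, giving the term +[[[[x1, x3], x2], x5], x4]
  x1x4x2x3x5 appears with sign +1, giving the term +[[[[x1, x4], x2], x3], x5]
  x1x4x3x2x5 appears with sign -1, giving the term -[[[[x1, x4], x3], x2], x5]
  x1x4x5x2x3 appears with sign -1, giving the term -[[[[x1, x4], x5], x2], x3]
  x1x4x5x3x2 appears with sign +1, giving the term +[[[[x1, x4], x5], x3], x2]
  x1x5x2x3x4 appears with sign +1, giving the term +[[[[x1, x5], x2], x3], x4]
  x1x5x3x2x4 appears with sign -1, giving the term -[[[[x1, x5], x3], x2], x4]

-[[[[x1, x2], x3], x5], x4] + [[[[x1, x3], x2], x5], x4] + [[[[x1, x4], x2], x3], x5] - [[[[x1, x4], x3], x2], x5] - [[[[x1, x4], x5], x2], x3] + [[[[x1, x4], x5], x3], x2] + [[[[x1, x5], x2], x3], x4] - [[[[x1, x5], x3], x2], x4]


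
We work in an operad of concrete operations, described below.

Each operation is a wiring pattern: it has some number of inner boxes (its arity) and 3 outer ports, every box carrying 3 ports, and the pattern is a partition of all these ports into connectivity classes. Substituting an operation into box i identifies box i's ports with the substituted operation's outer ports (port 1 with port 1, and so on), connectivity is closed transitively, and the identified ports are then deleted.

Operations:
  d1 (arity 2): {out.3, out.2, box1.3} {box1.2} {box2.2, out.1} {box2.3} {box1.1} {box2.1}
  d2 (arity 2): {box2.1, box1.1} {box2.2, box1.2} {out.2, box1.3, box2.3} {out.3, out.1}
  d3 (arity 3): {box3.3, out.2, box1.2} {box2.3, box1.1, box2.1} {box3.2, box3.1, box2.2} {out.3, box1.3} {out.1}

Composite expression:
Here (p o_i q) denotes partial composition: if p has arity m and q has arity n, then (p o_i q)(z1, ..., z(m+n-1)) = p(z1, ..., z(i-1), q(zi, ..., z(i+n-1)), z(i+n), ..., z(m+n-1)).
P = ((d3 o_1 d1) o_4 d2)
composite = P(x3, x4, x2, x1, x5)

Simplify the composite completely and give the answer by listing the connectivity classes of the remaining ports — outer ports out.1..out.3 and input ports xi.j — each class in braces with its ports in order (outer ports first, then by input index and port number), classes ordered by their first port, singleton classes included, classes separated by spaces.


Treat the ports identified at d3 as solder joints: merge, then drop.
through d1, on inputs (x3, x4): {out.1, x4.2} {out.2, out.3, x3.3} {x3.1} {x3.2} {x4.1} {x4.3} (out.j = stage outer ports)
through d2, on inputs (x1, x5): {out.1, out.3} {out.2, x1.3, x5.3} {x1.1, x5.1} {x1.2, x5.2} (out.j = stage outer ports)
through d3, on inputs (x3, x4, x2, x1, x5): {out.1} {out.2, out.3, x1.3, x2.2, x3.3, x5.3} {x1.1, x5.1} {x1.2, x5.2} {x2.1, x2.3, x4.2} {x3.1} {x3.2} {x4.1} {x4.3} (out.j = stage outer ports)

{out.1} {out.2, out.3, x1.3, x2.2, x3.3, x5.3} {x1.1, x5.1} {x1.2, x5.2} {x2.1, x2.3, x4.2} {x3.1} {x3.2} {x4.1} {x4.3}


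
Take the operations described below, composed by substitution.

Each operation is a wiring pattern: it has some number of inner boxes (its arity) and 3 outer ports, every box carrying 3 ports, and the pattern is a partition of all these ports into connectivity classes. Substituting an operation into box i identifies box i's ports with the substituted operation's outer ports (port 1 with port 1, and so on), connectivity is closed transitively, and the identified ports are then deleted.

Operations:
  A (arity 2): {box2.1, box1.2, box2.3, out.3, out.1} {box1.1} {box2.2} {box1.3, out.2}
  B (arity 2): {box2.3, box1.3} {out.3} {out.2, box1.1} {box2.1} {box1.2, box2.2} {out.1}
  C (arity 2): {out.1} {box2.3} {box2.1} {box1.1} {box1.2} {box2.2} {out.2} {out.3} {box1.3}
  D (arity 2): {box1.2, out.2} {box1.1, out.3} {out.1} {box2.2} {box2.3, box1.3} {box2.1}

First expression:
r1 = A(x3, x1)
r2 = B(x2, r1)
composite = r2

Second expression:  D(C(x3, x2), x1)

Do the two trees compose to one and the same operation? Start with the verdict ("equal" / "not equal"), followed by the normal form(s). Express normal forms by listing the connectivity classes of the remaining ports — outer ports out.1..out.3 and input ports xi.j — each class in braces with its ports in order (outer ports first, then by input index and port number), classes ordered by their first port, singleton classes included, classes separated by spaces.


not equal; the first gives {out.1} {out.2, x2.1} {out.3} {x1.1, x1.3, x2.3, x3.2} {x1.2} {x2.2, x3.3} {x3.1} and the second {out.1} {out.2} {out.3} {x1.1} {x1.2} {x1.3} {x2.1} {x2.2} {x2.3} {x3.1} {x3.2} {x3.3}

In normal form, the first expression is {out.1} {out.2, x2.1} {out.3} {x1.1, x1.3, x2.3, x3.2} {x1.2} {x2.2, x3.3} {x3.1}
In normal form, the second expression is {out.1} {out.2} {out.3} {x1.1} {x1.2} {x1.3} {x2.1} {x2.2} {x2.3} {x3.1} {x3.2} {x3.3}
They disagree, so not equal.


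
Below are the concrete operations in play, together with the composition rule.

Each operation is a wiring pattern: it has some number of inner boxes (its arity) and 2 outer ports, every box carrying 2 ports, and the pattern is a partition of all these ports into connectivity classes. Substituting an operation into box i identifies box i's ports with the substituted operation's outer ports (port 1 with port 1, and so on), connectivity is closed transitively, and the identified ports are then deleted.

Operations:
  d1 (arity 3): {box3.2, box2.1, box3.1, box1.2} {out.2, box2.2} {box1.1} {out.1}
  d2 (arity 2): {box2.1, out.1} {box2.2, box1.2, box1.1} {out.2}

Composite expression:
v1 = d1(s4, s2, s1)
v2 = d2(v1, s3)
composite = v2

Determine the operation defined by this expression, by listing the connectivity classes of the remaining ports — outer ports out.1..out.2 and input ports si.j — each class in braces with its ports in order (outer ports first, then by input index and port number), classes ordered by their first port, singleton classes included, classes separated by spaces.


{out.1, s3.1} {out.2} {s1.1, s1.2, s2.1, s4.2} {s2.2, s3.2} {s4.1}

Two ports join when wires chain via d2-identified ports.
through d1, on inputs (s4, s2, s1): {out.1} {out.2, s2.2} {s1.1, s1.2, s2.1, s4.2} {s4.1} (out.j = stage outer ports)
through d2, on inputs (s4, s2, s1, s3): {out.1, s3.1} {out.2} {s1.1, s1.2, s2.1, s4.2} {s2.2, s3.2} {s4.1} (out.j = stage outer ports)


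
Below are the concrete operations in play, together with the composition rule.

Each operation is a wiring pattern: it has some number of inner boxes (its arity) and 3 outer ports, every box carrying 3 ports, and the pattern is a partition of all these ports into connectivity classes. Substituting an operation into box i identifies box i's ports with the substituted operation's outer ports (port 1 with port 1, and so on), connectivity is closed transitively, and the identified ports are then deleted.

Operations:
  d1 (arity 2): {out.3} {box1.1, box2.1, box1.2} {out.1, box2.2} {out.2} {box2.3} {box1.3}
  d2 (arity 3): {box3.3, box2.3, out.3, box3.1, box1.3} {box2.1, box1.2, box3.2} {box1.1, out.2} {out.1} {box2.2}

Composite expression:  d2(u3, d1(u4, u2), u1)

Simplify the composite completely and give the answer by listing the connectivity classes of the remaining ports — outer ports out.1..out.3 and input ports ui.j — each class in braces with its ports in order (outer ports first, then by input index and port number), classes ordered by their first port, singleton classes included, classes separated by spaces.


After gluing at d2, chains via deleted ports link the u-ports.
composing d1 on (u4, u2), with out.j its own outer ports: {out.1, u2.2} {out.2} {out.3} {u2.1, u4.1, u4.2} {u2.3} {u4.3}
composing d2 on (u3, u4, u2, u1), with out.j its own outer ports: {out.1} {out.2, u3.1} {out.3, u1.1, u1.3, u3.3} {u1.2, u2.2, u3.2} {u2.1, u4.1, u4.2} {u2.3} {u4.3}

{out.1} {out.2, u3.1} {out.3, u1.1, u1.3, u3.3} {u1.2, u2.2, u3.2} {u2.1, u4.1, u4.2} {u2.3} {u4.3}


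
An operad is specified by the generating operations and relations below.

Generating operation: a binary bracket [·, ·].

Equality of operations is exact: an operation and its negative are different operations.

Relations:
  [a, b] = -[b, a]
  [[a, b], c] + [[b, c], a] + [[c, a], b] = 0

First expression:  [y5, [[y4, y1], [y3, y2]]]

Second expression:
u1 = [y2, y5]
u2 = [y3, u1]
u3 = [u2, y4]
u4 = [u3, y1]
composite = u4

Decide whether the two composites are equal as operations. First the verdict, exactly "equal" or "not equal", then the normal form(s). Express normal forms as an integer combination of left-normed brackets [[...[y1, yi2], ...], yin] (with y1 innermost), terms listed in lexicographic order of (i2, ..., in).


not equal: they reduce to -[[[[y1, y4], y2], y3], y5] + [[[[y1, y4], y3], y2], y5] and [[[[y1, y2], y5], y3], y4] - [[[[y1, y3], y2], y5], y4] + [[[[y1, y3], y5], y2], y4] - [[[[y1, y4], y2], y5], y3] + [[[[y1, y4], y3], y2], y5] - [[[[y1, y4], y3], y5], y2] + [[[[y1, y4], y5], y2], y3] - [[[[y1, y5], y2], y3], y4]


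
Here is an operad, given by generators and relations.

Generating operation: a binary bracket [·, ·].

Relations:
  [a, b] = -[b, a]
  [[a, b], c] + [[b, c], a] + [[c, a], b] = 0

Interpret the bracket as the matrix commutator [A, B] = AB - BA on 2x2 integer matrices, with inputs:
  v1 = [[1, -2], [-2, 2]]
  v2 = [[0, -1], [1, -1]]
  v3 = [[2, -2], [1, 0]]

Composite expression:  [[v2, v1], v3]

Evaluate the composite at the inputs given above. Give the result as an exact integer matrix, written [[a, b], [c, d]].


[[-1, -10], [-6, 1]]

[v2, v1] = [[4, -3], [1, -4]]
[[v2, v1], v3] = [[-1, -10], [-6, 1]]


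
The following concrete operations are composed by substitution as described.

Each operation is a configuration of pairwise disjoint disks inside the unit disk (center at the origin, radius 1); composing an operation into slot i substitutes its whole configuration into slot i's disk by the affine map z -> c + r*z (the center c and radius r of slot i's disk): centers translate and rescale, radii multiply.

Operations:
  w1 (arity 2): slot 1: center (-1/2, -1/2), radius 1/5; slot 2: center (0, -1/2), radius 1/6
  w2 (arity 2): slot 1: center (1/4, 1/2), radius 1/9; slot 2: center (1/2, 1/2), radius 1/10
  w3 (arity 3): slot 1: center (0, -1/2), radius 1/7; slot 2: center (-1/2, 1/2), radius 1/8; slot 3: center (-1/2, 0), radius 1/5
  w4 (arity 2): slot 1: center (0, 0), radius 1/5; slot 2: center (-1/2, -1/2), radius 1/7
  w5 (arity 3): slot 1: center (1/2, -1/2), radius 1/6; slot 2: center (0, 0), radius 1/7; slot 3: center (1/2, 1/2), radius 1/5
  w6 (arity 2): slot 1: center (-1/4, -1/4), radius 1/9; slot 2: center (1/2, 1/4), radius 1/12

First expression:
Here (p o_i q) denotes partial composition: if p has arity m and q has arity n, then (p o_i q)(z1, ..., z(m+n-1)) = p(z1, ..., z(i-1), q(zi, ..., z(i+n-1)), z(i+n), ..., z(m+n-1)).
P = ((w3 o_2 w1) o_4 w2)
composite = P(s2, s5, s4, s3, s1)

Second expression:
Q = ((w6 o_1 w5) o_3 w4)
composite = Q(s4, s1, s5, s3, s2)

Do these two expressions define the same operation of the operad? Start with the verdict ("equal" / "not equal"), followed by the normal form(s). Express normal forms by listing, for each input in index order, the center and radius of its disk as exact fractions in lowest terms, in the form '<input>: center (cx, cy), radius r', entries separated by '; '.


In normal form, the first expression is s1: center (-2/5, 1/10), radius 1/50; s2: center (0, -1/2), radius 1/7; s3: center (-9/20, 1/10), radius 1/45; s4: center (-1/2, 7/16), radius 1/48; s5: center (-9/16, 7/16), radius 1/40
In normal form, the second expression is s1: center (-1/4, -1/4), radius 1/63; s2: center (1/2, 1/4), radius 1/12; s3: center (-37/180, -37/180), radius 1/315; s4: center (-7/36, -11/36), radius 1/54; s5: center (-7/36, -7/36), radius 1/225
Different reductions; not equal.

not equal; first: s1: center (-2/5, 1/10), radius 1/50; s2: center (0, -1/2), radius 1/7; s3: center (-9/20, 1/10), radius 1/45; s4: center (-1/2, 7/16), radius 1/48; s5: center (-9/16, 7/16), radius 1/40; second: s1: center (-1/4, -1/4), radius 1/63; s2: center (1/2, 1/4), radius 1/12; s3: center (-37/180, -37/180), radius 1/315; s4: center (-7/36, -11/36), radius 1/54; s5: center (-7/36, -7/36), radius 1/225


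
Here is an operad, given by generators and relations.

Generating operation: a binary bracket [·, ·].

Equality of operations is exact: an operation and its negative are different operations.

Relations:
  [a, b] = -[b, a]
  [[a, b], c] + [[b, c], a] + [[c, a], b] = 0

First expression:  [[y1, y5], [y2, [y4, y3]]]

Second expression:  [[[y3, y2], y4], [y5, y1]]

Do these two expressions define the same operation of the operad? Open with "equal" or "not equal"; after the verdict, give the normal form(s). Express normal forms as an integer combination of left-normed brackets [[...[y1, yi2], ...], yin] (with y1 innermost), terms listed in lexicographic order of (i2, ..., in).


not equal; first: -[[[[y1, y5], y2], y3], y4] + [[[[y1, y5], y2], y4], y3] + [[[[y1, y5], y3], y4], y2] - [[[[y1, y5], y4], y3], y2]; second: -[[[[y1, y5], y2], y3], y4] + [[[[y1, y5], y3], y2], y4] + [[[[y1, y5], y4], y2], y3] - [[[[y1, y5], y4], y3], y2]

Normal form of the first expression: -[[[[y1, y5], y2], y3], y4] + [[[[y1, y5], y2], y4], y3] + [[[[y1, y5], y3], y4], y2] - [[[[y1, y5], y4], y3], y2]
Normal form of the second expression: -[[[[y1, y5], y2], y3], y4] + [[[[y1, y5], y3], y2], y4] + [[[[y1, y5], y4], y2], y3] - [[[[y1, y5], y4], y3], y2]
No match — not equal.


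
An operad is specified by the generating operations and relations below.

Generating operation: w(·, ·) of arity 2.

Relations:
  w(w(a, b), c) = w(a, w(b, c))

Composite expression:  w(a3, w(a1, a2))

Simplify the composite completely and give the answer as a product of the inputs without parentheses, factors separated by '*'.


Associativity of w dissolves the nesting; only the a-input order survives.
w(a1, a2) collapses to a1 * a2
w(a3, w(a1, a2)) collapses to a3 * a1 * a2

a3 * a1 * a2


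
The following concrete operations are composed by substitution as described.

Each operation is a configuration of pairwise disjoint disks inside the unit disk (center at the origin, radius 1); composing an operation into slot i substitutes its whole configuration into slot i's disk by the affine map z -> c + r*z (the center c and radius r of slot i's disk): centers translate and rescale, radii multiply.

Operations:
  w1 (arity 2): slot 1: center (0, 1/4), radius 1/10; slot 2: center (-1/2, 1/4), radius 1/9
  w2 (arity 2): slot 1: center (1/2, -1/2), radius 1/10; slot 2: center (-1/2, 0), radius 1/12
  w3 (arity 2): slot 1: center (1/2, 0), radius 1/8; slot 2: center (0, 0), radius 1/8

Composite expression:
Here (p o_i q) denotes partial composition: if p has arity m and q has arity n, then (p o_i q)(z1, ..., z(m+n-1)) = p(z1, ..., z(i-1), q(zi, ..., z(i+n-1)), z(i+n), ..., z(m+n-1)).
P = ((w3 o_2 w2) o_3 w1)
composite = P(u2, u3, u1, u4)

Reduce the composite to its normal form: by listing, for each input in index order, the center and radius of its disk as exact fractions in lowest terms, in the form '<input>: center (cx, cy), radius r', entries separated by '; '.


Nesting under w3 composes maps z -> c + r*z down each u-path.
u2 passes through 1 substitution, ending at center (1/2, 0), radius 1/8
u3 passes through 2 substitutions, ending at center (1/16, -1/16), radius 1/80
u1 passes through 3 substitutions, ending at center (-1/16, 1/384), radius 1/960
u4 passes through 3 substitutions, ending at center (-13/192, 1/384), radius 1/864

u1: center (-1/16, 1/384), radius 1/960; u2: center (1/2, 0), radius 1/8; u3: center (1/16, -1/16), radius 1/80; u4: center (-13/192, 1/384), radius 1/864


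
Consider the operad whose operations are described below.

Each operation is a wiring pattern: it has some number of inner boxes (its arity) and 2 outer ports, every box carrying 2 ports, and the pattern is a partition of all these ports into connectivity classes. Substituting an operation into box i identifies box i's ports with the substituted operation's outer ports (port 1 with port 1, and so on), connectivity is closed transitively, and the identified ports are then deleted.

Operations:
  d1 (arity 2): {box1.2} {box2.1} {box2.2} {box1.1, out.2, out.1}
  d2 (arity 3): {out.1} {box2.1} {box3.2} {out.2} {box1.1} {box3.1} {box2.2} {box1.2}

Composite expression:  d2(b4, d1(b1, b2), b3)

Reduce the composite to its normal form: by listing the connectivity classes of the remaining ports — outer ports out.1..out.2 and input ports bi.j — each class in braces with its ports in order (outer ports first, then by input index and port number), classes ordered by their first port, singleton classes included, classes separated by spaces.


{out.1} {out.2} {b1.1} {b1.2} {b2.1} {b2.2} {b3.1} {b3.2} {b4.1} {b4.2}

Substituting into d2 glues patterns; closure does the rest.
d1 over (b1, b2) gives {out.1, out.2, b1.1} {b1.2} {b2.1} {b2.2}, out.j being that stage's outer ports
d2 over (b4, b1, b2, b3) gives {out.1} {out.2} {b1.1} {b1.2} {b2.1} {b2.2} {b3.1} {b3.2} {b4.1} {b4.2}, out.j being that stage's outer ports


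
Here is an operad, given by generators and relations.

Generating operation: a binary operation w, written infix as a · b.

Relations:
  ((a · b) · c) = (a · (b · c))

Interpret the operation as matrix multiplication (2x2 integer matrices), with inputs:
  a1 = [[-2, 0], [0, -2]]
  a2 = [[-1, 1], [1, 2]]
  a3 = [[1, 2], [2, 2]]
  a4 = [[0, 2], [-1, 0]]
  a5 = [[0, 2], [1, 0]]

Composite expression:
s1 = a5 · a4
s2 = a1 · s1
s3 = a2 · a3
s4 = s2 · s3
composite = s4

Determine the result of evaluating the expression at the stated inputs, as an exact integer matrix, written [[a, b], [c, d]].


[[4, 0], [-20, -24]]

(a5 · a4) = [[-2, 0], [0, 2]]
(a1 · (a5 · a4)) = [[4, 0], [0, -4]]
(a2 · a3) = [[1, 0], [5, 6]]
((a1 · (a5 · a4)) · (a2 · a3)) = [[4, 0], [-20, -24]]


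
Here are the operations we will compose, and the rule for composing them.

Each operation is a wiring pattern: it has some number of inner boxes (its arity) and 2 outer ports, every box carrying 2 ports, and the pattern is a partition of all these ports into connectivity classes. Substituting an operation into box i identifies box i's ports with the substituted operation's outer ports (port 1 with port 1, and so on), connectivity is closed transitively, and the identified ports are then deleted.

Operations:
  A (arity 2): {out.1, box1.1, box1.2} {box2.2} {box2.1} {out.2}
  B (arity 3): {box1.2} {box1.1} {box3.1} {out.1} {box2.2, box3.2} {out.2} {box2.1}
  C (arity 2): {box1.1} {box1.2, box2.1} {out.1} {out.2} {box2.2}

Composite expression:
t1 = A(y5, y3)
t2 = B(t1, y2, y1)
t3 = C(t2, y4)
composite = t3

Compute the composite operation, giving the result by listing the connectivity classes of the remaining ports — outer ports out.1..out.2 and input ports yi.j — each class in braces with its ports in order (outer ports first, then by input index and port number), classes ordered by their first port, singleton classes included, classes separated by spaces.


After gluing at C, chains via deleted ports link the y-ports.
stage A: inputs (y5, y3), connectivity {out.1, y5.1, y5.2} {out.2} {y3.1} {y3.2}, out.j its boundary
stage B: inputs (y5, y3, y2, y1), connectivity {out.1} {out.2} {y1.1} {y1.2, y2.2} {y2.1} {y3.1} {y3.2} {y5.1, y5.2}, out.j its boundary
stage C: inputs (y5, y3, y2, y1, y4), connectivity {out.1} {out.2} {y1.1} {y1.2, y2.2} {y2.1} {y3.1} {y3.2} {y4.1} {y4.2} {y5.1, y5.2}, out.j its boundary

{out.1} {out.2} {y1.1} {y1.2, y2.2} {y2.1} {y3.1} {y3.2} {y4.1} {y4.2} {y5.1, y5.2}


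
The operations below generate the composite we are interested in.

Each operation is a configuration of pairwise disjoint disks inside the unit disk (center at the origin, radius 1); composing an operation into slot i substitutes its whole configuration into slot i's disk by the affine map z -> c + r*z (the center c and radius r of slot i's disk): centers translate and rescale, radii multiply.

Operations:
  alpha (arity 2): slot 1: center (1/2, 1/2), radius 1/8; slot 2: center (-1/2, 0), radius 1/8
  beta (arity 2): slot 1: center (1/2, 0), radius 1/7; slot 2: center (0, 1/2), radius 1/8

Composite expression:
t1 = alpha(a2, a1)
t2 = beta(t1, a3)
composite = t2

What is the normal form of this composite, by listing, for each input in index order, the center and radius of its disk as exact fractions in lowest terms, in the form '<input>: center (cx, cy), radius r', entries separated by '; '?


a1: center (3/7, 0), radius 1/56; a2: center (4/7, 1/14), radius 1/56; a3: center (0, 1/2), radius 1/8

Affine substitution under beta: radii multiply and a-centers shift.
a2 passes through 2 substitutions, ending at center (4/7, 1/14), radius 1/56
a1 passes through 2 substitutions, ending at center (3/7, 0), radius 1/56
a3 passes through 1 substitution, ending at center (0, 1/2), radius 1/8


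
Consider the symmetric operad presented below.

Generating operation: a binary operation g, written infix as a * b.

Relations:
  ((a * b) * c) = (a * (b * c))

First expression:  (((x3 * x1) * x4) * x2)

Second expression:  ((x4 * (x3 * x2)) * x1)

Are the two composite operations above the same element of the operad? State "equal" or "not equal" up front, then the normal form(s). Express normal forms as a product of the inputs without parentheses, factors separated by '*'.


not equal; the first gives x3 * x1 * x4 * x2 and the second x4 * x3 * x2 * x1

Reducing the first expression gives x3 * x1 * x4 * x2
Reducing the second expression gives x4 * x3 * x2 * x1
Distinct normal forms: not equal.


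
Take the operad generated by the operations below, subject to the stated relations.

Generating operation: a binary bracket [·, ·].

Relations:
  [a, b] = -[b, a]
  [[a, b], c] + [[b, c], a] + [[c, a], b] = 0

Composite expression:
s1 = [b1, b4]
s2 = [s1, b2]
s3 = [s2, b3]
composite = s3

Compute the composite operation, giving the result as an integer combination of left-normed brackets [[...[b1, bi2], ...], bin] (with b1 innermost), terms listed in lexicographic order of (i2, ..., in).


[[[b1, b4], b2], b3]

Skip Jacobi rewriting: expand, keep b1-initial words, read off terms.
Composite bracket: [[[b1, b4], b2], b3]
Expanding via [a, b] = ab - ba: 8 signed words (2^3 = 8).
Words beginning with b1 determine it all:
  b1b4b2b3 (sign +1) contributes +[[[b1, b4], b2], b3]


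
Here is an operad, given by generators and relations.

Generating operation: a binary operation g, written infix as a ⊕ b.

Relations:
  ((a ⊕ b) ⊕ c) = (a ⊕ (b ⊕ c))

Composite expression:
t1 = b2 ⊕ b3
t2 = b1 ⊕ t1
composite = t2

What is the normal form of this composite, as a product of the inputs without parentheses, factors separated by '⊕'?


Key point: g is associative — brackets drop, the b-order remains.
(b2 ⊕ b3) unparenthesizes to b2 ⊕ b3
(b1 ⊕ (b2 ⊕ b3)) unparenthesizes to b1 ⊕ b2 ⊕ b3

b1 ⊕ b2 ⊕ b3


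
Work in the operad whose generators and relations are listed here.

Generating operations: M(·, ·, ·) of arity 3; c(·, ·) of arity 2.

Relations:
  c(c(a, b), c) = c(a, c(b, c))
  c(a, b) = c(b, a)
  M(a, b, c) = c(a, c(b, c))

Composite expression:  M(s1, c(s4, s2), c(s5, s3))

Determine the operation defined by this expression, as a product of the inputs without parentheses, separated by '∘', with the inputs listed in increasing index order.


s1 ∘ s2 ∘ s3 ∘ s4 ∘ s5

Both nesting and order wash out for M; what remains is which s's occur.
c(s4, s2) collapses to s4 ∘ s2
c(s5, s3) collapses to s5 ∘ s3
M(s1, c(s4, s2), c(s5, s3)) collapses to s1 ∘ s4 ∘ s2 ∘ s5 ∘ s3
commutativity sorts the factors: s1 ∘ s2 ∘ s3 ∘ s4 ∘ s5


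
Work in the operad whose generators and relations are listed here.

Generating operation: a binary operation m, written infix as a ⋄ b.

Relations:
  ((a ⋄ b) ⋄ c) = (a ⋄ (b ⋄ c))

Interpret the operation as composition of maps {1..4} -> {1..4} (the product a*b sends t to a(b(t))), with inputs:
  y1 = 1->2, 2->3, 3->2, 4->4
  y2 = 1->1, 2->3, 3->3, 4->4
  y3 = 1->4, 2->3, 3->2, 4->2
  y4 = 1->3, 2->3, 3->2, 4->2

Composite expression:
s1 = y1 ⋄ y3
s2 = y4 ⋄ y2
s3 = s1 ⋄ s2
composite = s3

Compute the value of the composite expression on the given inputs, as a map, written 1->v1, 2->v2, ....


(y1 ⋄ y3) = 1->4, 2->2, 3->3, 4->3
(y4 ⋄ y2) = 1->3, 2->2, 3->2, 4->2
((y1 ⋄ y3) ⋄ (y4 ⋄ y2)) = 1->3, 2->2, 3->2, 4->2

1->3, 2->2, 3->2, 4->2


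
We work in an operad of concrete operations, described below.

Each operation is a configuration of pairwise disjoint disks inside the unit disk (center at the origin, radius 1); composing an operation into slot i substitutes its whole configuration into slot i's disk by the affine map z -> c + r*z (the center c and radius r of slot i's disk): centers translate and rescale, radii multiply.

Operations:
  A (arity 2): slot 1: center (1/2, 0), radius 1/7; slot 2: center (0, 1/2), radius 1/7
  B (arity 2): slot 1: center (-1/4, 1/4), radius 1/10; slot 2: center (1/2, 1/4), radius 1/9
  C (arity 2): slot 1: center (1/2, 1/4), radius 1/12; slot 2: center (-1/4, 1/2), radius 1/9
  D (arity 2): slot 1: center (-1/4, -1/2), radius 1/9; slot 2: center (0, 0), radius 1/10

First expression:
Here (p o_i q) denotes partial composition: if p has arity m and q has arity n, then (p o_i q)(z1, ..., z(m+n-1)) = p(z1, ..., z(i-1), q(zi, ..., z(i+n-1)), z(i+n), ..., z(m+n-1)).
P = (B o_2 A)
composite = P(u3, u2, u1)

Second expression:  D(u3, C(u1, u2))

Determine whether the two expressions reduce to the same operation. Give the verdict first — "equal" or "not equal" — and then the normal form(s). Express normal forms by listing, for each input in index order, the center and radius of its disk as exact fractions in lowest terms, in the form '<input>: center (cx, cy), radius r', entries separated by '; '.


not equal; the first gives u1: center (1/2, 11/36), radius 1/63; u2: center (5/9, 1/4), radius 1/63; u3: center (-1/4, 1/4), radius 1/10 and the second u1: center (1/20, 1/40), radius 1/120; u2: center (-1/40, 1/20), radius 1/90; u3: center (-1/4, -1/2), radius 1/9


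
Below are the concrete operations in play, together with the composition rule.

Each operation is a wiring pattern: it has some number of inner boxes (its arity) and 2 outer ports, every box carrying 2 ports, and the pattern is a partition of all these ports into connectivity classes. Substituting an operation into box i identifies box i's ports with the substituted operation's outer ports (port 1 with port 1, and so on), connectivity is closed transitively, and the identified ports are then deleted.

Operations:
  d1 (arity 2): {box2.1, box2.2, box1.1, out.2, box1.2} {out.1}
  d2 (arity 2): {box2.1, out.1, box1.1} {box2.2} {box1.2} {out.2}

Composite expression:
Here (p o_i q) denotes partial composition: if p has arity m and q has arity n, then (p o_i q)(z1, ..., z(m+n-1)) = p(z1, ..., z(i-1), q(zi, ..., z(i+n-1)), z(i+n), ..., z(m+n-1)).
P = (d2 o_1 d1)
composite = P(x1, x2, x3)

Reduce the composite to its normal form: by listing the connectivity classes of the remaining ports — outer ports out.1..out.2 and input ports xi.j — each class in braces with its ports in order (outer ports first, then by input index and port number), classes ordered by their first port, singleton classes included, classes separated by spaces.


After gluing at d2, chains via deleted ports link the x-ports.
through d1, on inputs (x1, x2): {out.1} {out.2, x1.1, x1.2, x2.1, x2.2} (out.j = stage outer ports)
through d2, on inputs (x1, x2, x3): {out.1, x3.1} {out.2} {x1.1, x1.2, x2.1, x2.2} {x3.2} (out.j = stage outer ports)

{out.1, x3.1} {out.2} {x1.1, x1.2, x2.1, x2.2} {x3.2}


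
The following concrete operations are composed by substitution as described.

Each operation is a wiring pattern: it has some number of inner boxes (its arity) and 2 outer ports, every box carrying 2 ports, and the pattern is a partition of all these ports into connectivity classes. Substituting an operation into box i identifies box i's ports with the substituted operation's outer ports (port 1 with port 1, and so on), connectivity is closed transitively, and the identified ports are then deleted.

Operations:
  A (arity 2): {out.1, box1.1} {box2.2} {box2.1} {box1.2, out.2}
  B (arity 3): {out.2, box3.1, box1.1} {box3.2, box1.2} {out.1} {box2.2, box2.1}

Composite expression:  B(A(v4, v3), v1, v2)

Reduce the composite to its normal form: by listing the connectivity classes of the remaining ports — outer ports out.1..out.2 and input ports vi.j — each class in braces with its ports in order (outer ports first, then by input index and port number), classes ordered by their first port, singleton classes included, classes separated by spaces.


{out.1} {out.2, v2.1, v4.1} {v1.1, v1.2} {v2.2, v4.2} {v3.1} {v3.2}

Substituting into B glues patterns; closure does the rest.
composing A on (v4, v3), with out.j its own outer ports: {out.1, v4.1} {out.2, v4.2} {v3.1} {v3.2}
composing B on (v4, v3, v1, v2), with out.j its own outer ports: {out.1} {out.2, v2.1, v4.1} {v1.1, v1.2} {v2.2, v4.2} {v3.1} {v3.2}


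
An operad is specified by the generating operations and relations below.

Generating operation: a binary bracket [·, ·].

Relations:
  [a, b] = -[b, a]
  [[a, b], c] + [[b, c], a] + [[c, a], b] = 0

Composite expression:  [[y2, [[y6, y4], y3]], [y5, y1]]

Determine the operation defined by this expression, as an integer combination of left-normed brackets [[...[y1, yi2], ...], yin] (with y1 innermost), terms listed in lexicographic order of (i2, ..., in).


[[[[[y1, y5], y2], y3], y4], y6] - [[[[[y1, y5], y2], y3], y6], y4] - [[[[[y1, y5], y2], y4], y6], y3] + [[[[[y1, y5], y2], y6], y4], y3] - [[[[[y1, y5], y3], y4], y6], y2] + [[[[[y1, y5], y3], y6], y4], y2] + [[[[[y1, y5], y4], y6], y3], y2] - [[[[[y1, y5], y6], y4], y3], y2]

A multilinear Lie element is pinned by y1-initial words (y1 innermost).
Composite bracket: [[y2, [[y6, y4], y3]], [y5, y1]]
Under [a, b] = ab - ba we get 32 signed associative words (2^5 = 32).
Only words starting with y1 matter:
  from y1y5y2y3y4y6, sign +1: term +[[[[[y1, y5], y2], y3], y4], y6]
  from y1y5y2y3y6y4, sign -1: term -[[[[[y1, y5], y2], y3], y6], y4]
  from y1y5y2y4y6y3, sign -1: term -[[[[[y1, y5], y2], y4], y6], y3]
  from y1y5y2y6y4y3, sign +1: term +[[[[[y1, y5], y2], y6], y4], y3]
  from y1y5y3y4y6y2, sign -1: term -[[[[[y1, y5], y3], y4], y6], y2]
  from y1y5y3y6y4y2, sign +1: term +[[[[[y1, y5], y3], y6], y4], y2]
  from y1y5y4y6y3y2, sign +1: term +[[[[[y1, y5], y4], y6], y3], y2]
  from y1y5y6y4y3y2, sign -1: term -[[[[[y1, y5], y6], y4], y3], y2]


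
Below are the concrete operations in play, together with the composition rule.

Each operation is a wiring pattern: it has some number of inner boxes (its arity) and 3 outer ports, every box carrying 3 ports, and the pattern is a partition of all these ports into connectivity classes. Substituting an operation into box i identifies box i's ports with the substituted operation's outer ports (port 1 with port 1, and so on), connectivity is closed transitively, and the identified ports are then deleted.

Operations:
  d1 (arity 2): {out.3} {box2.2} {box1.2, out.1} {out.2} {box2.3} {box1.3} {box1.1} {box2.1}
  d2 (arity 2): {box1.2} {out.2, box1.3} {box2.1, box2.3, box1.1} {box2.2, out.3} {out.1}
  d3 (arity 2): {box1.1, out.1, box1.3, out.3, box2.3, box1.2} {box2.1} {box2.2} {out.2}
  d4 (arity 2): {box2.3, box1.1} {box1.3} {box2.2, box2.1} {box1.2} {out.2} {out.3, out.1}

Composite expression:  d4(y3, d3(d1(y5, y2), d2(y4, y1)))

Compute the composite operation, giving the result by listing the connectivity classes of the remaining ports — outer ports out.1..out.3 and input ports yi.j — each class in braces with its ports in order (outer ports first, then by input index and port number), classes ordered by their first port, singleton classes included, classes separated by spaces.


{out.1, out.3} {out.2} {y1.1, y1.3, y4.1} {y1.2, y3.1, y5.2} {y2.1} {y2.2} {y2.3} {y3.2} {y3.3} {y4.2} {y4.3} {y5.1} {y5.3}

Connectivity passes through glued d4-boundaries; trace each wire chain.
stage d1: inputs (y5, y2), connectivity {out.1, y5.2} {out.2} {out.3} {y2.1} {y2.2} {y2.3} {y5.1} {y5.3}, out.j its boundary
stage d2: inputs (y4, y1), connectivity {out.1} {out.2, y4.3} {out.3, y1.2} {y1.1, y1.3, y4.1} {y4.2}, out.j its boundary
stage d3: inputs (y5, y2, y4, y1), connectivity {out.1, out.3, y1.2, y5.2} {out.2} {y1.1, y1.3, y4.1} {y2.1} {y2.2} {y2.3} {y4.2} {y4.3} {y5.1} {y5.3}, out.j its boundary
stage d4: inputs (y3, y5, y2, y4, y1), connectivity {out.1, out.3} {out.2} {y1.1, y1.3, y4.1} {y1.2, y3.1, y5.2} {y2.1} {y2.2} {y2.3} {y3.2} {y3.3} {y4.2} {y4.3} {y5.1} {y5.3}, out.j its boundary
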